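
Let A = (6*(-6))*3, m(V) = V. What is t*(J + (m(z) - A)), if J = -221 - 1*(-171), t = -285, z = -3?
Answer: -15675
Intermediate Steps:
A = -108 (A = -36*3 = -108)
J = -50 (J = -221 + 171 = -50)
t*(J + (m(z) - A)) = -285*(-50 + (-3 - 1*(-108))) = -285*(-50 + (-3 + 108)) = -285*(-50 + 105) = -285*55 = -15675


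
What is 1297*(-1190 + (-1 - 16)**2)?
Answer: -1168597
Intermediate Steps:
1297*(-1190 + (-1 - 16)**2) = 1297*(-1190 + (-17)**2) = 1297*(-1190 + 289) = 1297*(-901) = -1168597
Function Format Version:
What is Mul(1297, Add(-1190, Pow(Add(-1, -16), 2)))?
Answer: -1168597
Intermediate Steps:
Mul(1297, Add(-1190, Pow(Add(-1, -16), 2))) = Mul(1297, Add(-1190, Pow(-17, 2))) = Mul(1297, Add(-1190, 289)) = Mul(1297, -901) = -1168597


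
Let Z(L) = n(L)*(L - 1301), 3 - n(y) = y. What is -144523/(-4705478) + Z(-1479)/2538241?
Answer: -19019546936837/11943637184198 ≈ -1.5924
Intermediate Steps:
n(y) = 3 - y
Z(L) = (-1301 + L)*(3 - L) (Z(L) = (3 - L)*(L - 1301) = (3 - L)*(-1301 + L) = (-1301 + L)*(3 - L))
-144523/(-4705478) + Z(-1479)/2538241 = -144523/(-4705478) - (-1301 - 1479)*(-3 - 1479)/2538241 = -144523*(-1/4705478) - 1*(-2780)*(-1482)*(1/2538241) = 144523/4705478 - 4119960*1/2538241 = 144523/4705478 - 4119960/2538241 = -19019546936837/11943637184198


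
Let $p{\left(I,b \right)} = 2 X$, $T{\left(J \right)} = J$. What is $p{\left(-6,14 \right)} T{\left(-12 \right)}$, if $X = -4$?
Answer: $96$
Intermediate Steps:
$p{\left(I,b \right)} = -8$ ($p{\left(I,b \right)} = 2 \left(-4\right) = -8$)
$p{\left(-6,14 \right)} T{\left(-12 \right)} = \left(-8\right) \left(-12\right) = 96$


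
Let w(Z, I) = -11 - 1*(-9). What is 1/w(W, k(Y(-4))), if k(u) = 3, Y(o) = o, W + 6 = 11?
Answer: -½ ≈ -0.50000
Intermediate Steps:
W = 5 (W = -6 + 11 = 5)
w(Z, I) = -2 (w(Z, I) = -11 + 9 = -2)
1/w(W, k(Y(-4))) = 1/(-2) = -½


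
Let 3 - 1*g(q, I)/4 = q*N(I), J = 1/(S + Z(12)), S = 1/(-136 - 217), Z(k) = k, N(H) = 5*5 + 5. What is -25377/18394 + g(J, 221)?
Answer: 9628329/15579718 ≈ 0.61800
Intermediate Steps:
N(H) = 30 (N(H) = 25 + 5 = 30)
S = -1/353 (S = 1/(-353) = -1/353 ≈ -0.0028329)
J = 353/4235 (J = 1/(-1/353 + 12) = 1/(4235/353) = 353/4235 ≈ 0.083353)
g(q, I) = 12 - 120*q (g(q, I) = 12 - 4*q*30 = 12 - 120*q)
-25377/18394 + g(J, 221) = -25377/18394 + (12 - 120*353/4235) = -25377*1/18394 + (12 - 8472/847) = -25377/18394 + 1692/847 = 9628329/15579718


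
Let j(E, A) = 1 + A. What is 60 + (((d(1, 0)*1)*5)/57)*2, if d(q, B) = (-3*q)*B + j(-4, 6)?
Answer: 3490/57 ≈ 61.228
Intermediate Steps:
d(q, B) = 7 - 3*B*q (d(q, B) = (-3*q)*B + (1 + 6) = -3*B*q + 7 = 7 - 3*B*q)
60 + (((d(1, 0)*1)*5)/57)*2 = 60 + ((((7 - 3*0*1)*1)*5)/57)*2 = 60 + ((((7 + 0)*1)*5)*(1/57))*2 = 60 + (((7*1)*5)*(1/57))*2 = 60 + ((7*5)*(1/57))*2 = 60 + (35*(1/57))*2 = 60 + (35/57)*2 = 60 + 70/57 = 3490/57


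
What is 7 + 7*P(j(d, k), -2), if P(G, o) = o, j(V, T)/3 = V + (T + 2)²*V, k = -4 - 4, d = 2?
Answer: -7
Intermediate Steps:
k = -8
j(V, T) = 3*V + 3*V*(2 + T)² (j(V, T) = 3*(V + (T + 2)²*V) = 3*(V + (2 + T)²*V) = 3*(V + V*(2 + T)²) = 3*V + 3*V*(2 + T)²)
7 + 7*P(j(d, k), -2) = 7 + 7*(-2) = 7 - 14 = -7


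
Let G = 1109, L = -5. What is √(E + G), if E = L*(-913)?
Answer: √5674 ≈ 75.326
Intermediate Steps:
E = 4565 (E = -5*(-913) = 4565)
√(E + G) = √(4565 + 1109) = √5674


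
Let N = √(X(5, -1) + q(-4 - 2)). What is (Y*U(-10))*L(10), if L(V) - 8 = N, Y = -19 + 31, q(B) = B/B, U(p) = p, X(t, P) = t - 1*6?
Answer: -960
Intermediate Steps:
X(t, P) = -6 + t (X(t, P) = t - 6 = -6 + t)
q(B) = 1
Y = 12
N = 0 (N = √((-6 + 5) + 1) = √(-1 + 1) = √0 = 0)
L(V) = 8 (L(V) = 8 + 0 = 8)
(Y*U(-10))*L(10) = (12*(-10))*8 = -120*8 = -960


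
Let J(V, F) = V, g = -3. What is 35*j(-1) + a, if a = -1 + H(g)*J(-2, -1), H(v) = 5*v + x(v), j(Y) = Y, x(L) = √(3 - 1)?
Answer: -6 - 2*√2 ≈ -8.8284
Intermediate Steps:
x(L) = √2
H(v) = √2 + 5*v (H(v) = 5*v + √2 = √2 + 5*v)
a = 29 - 2*√2 (a = -1 + (√2 + 5*(-3))*(-2) = -1 + (√2 - 15)*(-2) = -1 + (-15 + √2)*(-2) = -1 + (30 - 2*√2) = 29 - 2*√2 ≈ 26.172)
35*j(-1) + a = 35*(-1) + (29 - 2*√2) = -35 + (29 - 2*√2) = -6 - 2*√2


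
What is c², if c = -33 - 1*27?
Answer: 3600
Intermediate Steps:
c = -60 (c = -33 - 27 = -60)
c² = (-60)² = 3600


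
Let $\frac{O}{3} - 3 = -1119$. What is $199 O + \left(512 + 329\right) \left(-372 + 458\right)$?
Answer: $-593926$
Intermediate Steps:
$O = -3348$ ($O = 9 + 3 \left(-1119\right) = 9 - 3357 = -3348$)
$199 O + \left(512 + 329\right) \left(-372 + 458\right) = 199 \left(-3348\right) + \left(512 + 329\right) \left(-372 + 458\right) = -666252 + 841 \cdot 86 = -666252 + 72326 = -593926$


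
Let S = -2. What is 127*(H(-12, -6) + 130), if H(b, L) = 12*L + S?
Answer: 7112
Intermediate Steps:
H(b, L) = -2 + 12*L (H(b, L) = 12*L - 2 = -2 + 12*L)
127*(H(-12, -6) + 130) = 127*((-2 + 12*(-6)) + 130) = 127*((-2 - 72) + 130) = 127*(-74 + 130) = 127*56 = 7112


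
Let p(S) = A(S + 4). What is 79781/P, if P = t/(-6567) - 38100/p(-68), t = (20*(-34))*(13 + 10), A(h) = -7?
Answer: 3667452789/250312180 ≈ 14.652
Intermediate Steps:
p(S) = -7
t = -15640 (t = -680*23 = -15640)
P = 250312180/45969 (P = -15640/(-6567) - 38100/(-7) = -15640*(-1/6567) - 38100*(-1/7) = 15640/6567 + 38100/7 = 250312180/45969 ≈ 5445.2)
79781/P = 79781/(250312180/45969) = 79781*(45969/250312180) = 3667452789/250312180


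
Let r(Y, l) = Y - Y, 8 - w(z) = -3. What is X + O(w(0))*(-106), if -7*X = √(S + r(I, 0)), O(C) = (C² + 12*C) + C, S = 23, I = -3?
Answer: -27984 - √23/7 ≈ -27985.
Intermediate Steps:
w(z) = 11 (w(z) = 8 - 1*(-3) = 8 + 3 = 11)
r(Y, l) = 0
O(C) = C² + 13*C
X = -√23/7 (X = -√(23 + 0)/7 = -√23/7 ≈ -0.68512)
X + O(w(0))*(-106) = -√23/7 + (11*(13 + 11))*(-106) = -√23/7 + (11*24)*(-106) = -√23/7 + 264*(-106) = -√23/7 - 27984 = -27984 - √23/7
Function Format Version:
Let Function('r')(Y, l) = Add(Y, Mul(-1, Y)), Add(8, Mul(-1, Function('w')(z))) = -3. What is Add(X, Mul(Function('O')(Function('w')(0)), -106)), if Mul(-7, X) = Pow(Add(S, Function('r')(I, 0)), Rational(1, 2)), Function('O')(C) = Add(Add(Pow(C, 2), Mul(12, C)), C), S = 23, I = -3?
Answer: Add(-27984, Mul(Rational(-1, 7), Pow(23, Rational(1, 2)))) ≈ -27985.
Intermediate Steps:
Function('w')(z) = 11 (Function('w')(z) = Add(8, Mul(-1, -3)) = Add(8, 3) = 11)
Function('r')(Y, l) = 0
Function('O')(C) = Add(Pow(C, 2), Mul(13, C))
X = Mul(Rational(-1, 7), Pow(23, Rational(1, 2))) (X = Mul(Rational(-1, 7), Pow(Add(23, 0), Rational(1, 2))) = Mul(Rational(-1, 7), Pow(23, Rational(1, 2))) ≈ -0.68512)
Add(X, Mul(Function('O')(Function('w')(0)), -106)) = Add(Mul(Rational(-1, 7), Pow(23, Rational(1, 2))), Mul(Mul(11, Add(13, 11)), -106)) = Add(Mul(Rational(-1, 7), Pow(23, Rational(1, 2))), Mul(Mul(11, 24), -106)) = Add(Mul(Rational(-1, 7), Pow(23, Rational(1, 2))), Mul(264, -106)) = Add(Mul(Rational(-1, 7), Pow(23, Rational(1, 2))), -27984) = Add(-27984, Mul(Rational(-1, 7), Pow(23, Rational(1, 2))))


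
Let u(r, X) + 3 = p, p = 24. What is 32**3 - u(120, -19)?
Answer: 32747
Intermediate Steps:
u(r, X) = 21 (u(r, X) = -3 + 24 = 21)
32**3 - u(120, -19) = 32**3 - 1*21 = 32768 - 21 = 32747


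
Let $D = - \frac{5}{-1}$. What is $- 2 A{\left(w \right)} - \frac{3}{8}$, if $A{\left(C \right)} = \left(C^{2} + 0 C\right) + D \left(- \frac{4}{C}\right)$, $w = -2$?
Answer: $- \frac{227}{8} \approx -28.375$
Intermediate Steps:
$D = 5$ ($D = \left(-5\right) \left(-1\right) = 5$)
$A{\left(C \right)} = C^{2} - \frac{20}{C}$ ($A{\left(C \right)} = \left(C^{2} + 0 C\right) + 5 \left(- \frac{4}{C}\right) = \left(C^{2} + 0\right) - \frac{20}{C} = C^{2} - \frac{20}{C}$)
$- 2 A{\left(w \right)} - \frac{3}{8} = - 2 \frac{-20 + \left(-2\right)^{3}}{-2} - \frac{3}{8} = - 2 \left(- \frac{-20 - 8}{2}\right) - \frac{3}{8} = - 2 \left(\left(- \frac{1}{2}\right) \left(-28\right)\right) - \frac{3}{8} = \left(-2\right) 14 - \frac{3}{8} = -28 - \frac{3}{8} = - \frac{227}{8}$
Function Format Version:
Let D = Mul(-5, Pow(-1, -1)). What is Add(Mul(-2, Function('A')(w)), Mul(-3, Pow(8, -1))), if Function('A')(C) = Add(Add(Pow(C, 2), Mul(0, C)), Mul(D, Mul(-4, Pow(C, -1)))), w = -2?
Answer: Rational(-227, 8) ≈ -28.375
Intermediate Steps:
D = 5 (D = Mul(-5, -1) = 5)
Function('A')(C) = Add(Pow(C, 2), Mul(-20, Pow(C, -1))) (Function('A')(C) = Add(Add(Pow(C, 2), Mul(0, C)), Mul(5, Mul(-4, Pow(C, -1)))) = Add(Add(Pow(C, 2), 0), Mul(-20, Pow(C, -1))) = Add(Pow(C, 2), Mul(-20, Pow(C, -1))))
Add(Mul(-2, Function('A')(w)), Mul(-3, Pow(8, -1))) = Add(Mul(-2, Mul(Pow(-2, -1), Add(-20, Pow(-2, 3)))), Mul(-3, Pow(8, -1))) = Add(Mul(-2, Mul(Rational(-1, 2), Add(-20, -8))), Mul(-3, Rational(1, 8))) = Add(Mul(-2, Mul(Rational(-1, 2), -28)), Rational(-3, 8)) = Add(Mul(-2, 14), Rational(-3, 8)) = Add(-28, Rational(-3, 8)) = Rational(-227, 8)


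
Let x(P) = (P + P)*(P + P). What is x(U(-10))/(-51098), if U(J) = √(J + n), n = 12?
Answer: -4/25549 ≈ -0.00015656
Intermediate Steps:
U(J) = √(12 + J) (U(J) = √(J + 12) = √(12 + J))
x(P) = 4*P² (x(P) = (2*P)*(2*P) = 4*P²)
x(U(-10))/(-51098) = (4*(√(12 - 10))²)/(-51098) = (4*(√2)²)*(-1/51098) = (4*2)*(-1/51098) = 8*(-1/51098) = -4/25549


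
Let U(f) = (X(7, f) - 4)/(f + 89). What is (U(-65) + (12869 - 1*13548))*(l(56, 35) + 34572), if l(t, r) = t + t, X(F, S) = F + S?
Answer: -70920109/3 ≈ -2.3640e+7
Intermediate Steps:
U(f) = (3 + f)/(89 + f) (U(f) = ((7 + f) - 4)/(f + 89) = (3 + f)/(89 + f))
l(t, r) = 2*t
(U(-65) + (12869 - 1*13548))*(l(56, 35) + 34572) = ((3 - 65)/(89 - 65) + (12869 - 1*13548))*(2*56 + 34572) = (-62/24 + (12869 - 13548))*(112 + 34572) = ((1/24)*(-62) - 679)*34684 = (-31/12 - 679)*34684 = -8179/12*34684 = -70920109/3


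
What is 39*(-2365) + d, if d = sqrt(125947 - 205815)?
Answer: -92235 + 2*I*sqrt(19967) ≈ -92235.0 + 282.61*I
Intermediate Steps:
d = 2*I*sqrt(19967) (d = sqrt(-79868) = 2*I*sqrt(19967) ≈ 282.61*I)
39*(-2365) + d = 39*(-2365) + 2*I*sqrt(19967) = -92235 + 2*I*sqrt(19967)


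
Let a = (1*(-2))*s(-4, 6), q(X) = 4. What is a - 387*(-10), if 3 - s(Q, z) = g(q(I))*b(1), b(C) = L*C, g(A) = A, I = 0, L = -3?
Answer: 3840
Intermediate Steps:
b(C) = -3*C
s(Q, z) = 15 (s(Q, z) = 3 - 4*(-3*1) = 3 - 4*(-3) = 3 - 1*(-12) = 3 + 12 = 15)
a = -30 (a = (1*(-2))*15 = -2*15 = -30)
a - 387*(-10) = -30 - 387*(-10) = -30 - 129*(-30) = -30 + 3870 = 3840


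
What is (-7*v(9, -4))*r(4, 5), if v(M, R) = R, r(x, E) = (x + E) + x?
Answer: 364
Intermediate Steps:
r(x, E) = E + 2*x (r(x, E) = (E + x) + x = E + 2*x)
(-7*v(9, -4))*r(4, 5) = (-7*(-4))*(5 + 2*4) = 28*(5 + 8) = 28*13 = 364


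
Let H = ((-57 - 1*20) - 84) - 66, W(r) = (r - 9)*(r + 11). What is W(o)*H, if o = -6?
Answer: 17025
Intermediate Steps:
W(r) = (-9 + r)*(11 + r)
H = -227 (H = ((-57 - 20) - 84) - 66 = (-77 - 84) - 66 = -161 - 66 = -227)
W(o)*H = (-99 + (-6)² + 2*(-6))*(-227) = (-99 + 36 - 12)*(-227) = -75*(-227) = 17025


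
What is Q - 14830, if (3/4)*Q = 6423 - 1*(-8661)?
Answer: 5282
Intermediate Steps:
Q = 20112 (Q = 4*(6423 - 1*(-8661))/3 = 4*(6423 + 8661)/3 = (4/3)*15084 = 20112)
Q - 14830 = 20112 - 14830 = 5282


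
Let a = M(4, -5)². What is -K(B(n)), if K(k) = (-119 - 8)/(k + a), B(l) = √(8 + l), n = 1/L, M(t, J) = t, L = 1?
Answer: 127/19 ≈ 6.6842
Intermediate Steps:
a = 16 (a = 4² = 16)
n = 1 (n = 1/1 = 1)
K(k) = -127/(16 + k) (K(k) = (-119 - 8)/(k + 16) = -127/(16 + k))
-K(B(n)) = -(-127)/(16 + √(8 + 1)) = -(-127)/(16 + √9) = -(-127)/(16 + 3) = -(-127)/19 = -1*(-127/19) = 127/19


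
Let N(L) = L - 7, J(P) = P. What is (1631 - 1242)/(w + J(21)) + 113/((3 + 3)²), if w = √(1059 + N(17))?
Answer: -13945/1413 + 389*√1069/628 ≈ 10.383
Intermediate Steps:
N(L) = -7 + L
w = √1069 (w = √(1059 + (-7 + 17)) = √(1059 + 10) = √1069 ≈ 32.696)
(1631 - 1242)/(w + J(21)) + 113/((3 + 3)²) = (1631 - 1242)/(√1069 + 21) + 113/((3 + 3)²) = 389/(21 + √1069) + 113/(6²) = 389/(21 + √1069) + 113/36 = 113/36 + 389/(21 + √1069)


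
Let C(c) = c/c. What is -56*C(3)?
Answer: -56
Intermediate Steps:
C(c) = 1
-56*C(3) = -56*1 = -56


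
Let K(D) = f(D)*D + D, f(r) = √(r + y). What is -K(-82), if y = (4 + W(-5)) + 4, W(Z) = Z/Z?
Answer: 82 + 82*I*√73 ≈ 82.0 + 700.61*I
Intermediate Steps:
W(Z) = 1
y = 9 (y = (4 + 1) + 4 = 5 + 4 = 9)
f(r) = √(9 + r) (f(r) = √(r + 9) = √(9 + r))
K(D) = D + D*√(9 + D) (K(D) = √(9 + D)*D + D = D*√(9 + D) + D = D + D*√(9 + D))
-K(-82) = -(-82)*(1 + √(9 - 82)) = -(-82)*(1 + √(-73)) = -(-82)*(1 + I*√73) = -(-82 - 82*I*√73) = 82 + 82*I*√73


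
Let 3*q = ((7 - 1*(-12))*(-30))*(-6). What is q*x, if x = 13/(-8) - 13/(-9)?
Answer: -1235/6 ≈ -205.83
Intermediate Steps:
q = 1140 (q = (((7 - 1*(-12))*(-30))*(-6))/3 = (((7 + 12)*(-30))*(-6))/3 = ((19*(-30))*(-6))/3 = (-570*(-6))/3 = (⅓)*3420 = 1140)
x = -13/72 (x = 13*(-⅛) - 13*(-⅑) = -13/8 + 13/9 = -13/72 ≈ -0.18056)
q*x = 1140*(-13/72) = -1235/6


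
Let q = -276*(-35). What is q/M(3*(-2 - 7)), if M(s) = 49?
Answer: 1380/7 ≈ 197.14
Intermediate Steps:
q = 9660
q/M(3*(-2 - 7)) = 9660/49 = 9660*(1/49) = 1380/7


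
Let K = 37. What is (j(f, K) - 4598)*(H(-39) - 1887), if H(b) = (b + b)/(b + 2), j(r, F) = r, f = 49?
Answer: 317251809/37 ≈ 8.5744e+6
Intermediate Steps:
H(b) = 2*b/(2 + b) (H(b) = (2*b)/(2 + b) = 2*b/(2 + b))
(j(f, K) - 4598)*(H(-39) - 1887) = (49 - 4598)*(2*(-39)/(2 - 39) - 1887) = -4549*(2*(-39)/(-37) - 1887) = -4549*(2*(-39)*(-1/37) - 1887) = -4549*(78/37 - 1887) = -4549*(-69741/37) = 317251809/37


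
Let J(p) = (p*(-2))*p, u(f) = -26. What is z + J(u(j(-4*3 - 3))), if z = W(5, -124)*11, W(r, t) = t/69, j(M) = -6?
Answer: -94652/69 ≈ -1371.8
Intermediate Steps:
W(r, t) = t/69 (W(r, t) = t*(1/69) = t/69)
z = -1364/69 (z = ((1/69)*(-124))*11 = -124/69*11 = -1364/69 ≈ -19.768)
J(p) = -2*p² (J(p) = (-2*p)*p = -2*p²)
z + J(u(j(-4*3 - 3))) = -1364/69 - 2*(-26)² = -1364/69 - 2*676 = -1364/69 - 1352 = -94652/69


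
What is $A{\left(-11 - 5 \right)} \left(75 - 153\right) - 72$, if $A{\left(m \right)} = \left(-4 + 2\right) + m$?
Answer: $1332$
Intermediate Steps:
$A{\left(m \right)} = -2 + m$
$A{\left(-11 - 5 \right)} \left(75 - 153\right) - 72 = \left(-2 - 16\right) \left(75 - 153\right) - 72 = \left(-2 - 16\right) \left(-78\right) - 72 = \left(-18\right) \left(-78\right) - 72 = 1404 - 72 = 1332$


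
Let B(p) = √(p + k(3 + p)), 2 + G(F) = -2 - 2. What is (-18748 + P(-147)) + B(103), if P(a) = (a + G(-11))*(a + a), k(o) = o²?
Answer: 26234 + √11339 ≈ 26341.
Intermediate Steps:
G(F) = -6 (G(F) = -2 + (-2 - 2) = -2 - 4 = -6)
P(a) = 2*a*(-6 + a) (P(a) = (a - 6)*(a + a) = (-6 + a)*(2*a) = 2*a*(-6 + a))
B(p) = √(p + (3 + p)²)
(-18748 + P(-147)) + B(103) = (-18748 + 2*(-147)*(-6 - 147)) + √(103 + (3 + 103)²) = (-18748 + 2*(-147)*(-153)) + √(103 + 106²) = (-18748 + 44982) + √(103 + 11236) = 26234 + √11339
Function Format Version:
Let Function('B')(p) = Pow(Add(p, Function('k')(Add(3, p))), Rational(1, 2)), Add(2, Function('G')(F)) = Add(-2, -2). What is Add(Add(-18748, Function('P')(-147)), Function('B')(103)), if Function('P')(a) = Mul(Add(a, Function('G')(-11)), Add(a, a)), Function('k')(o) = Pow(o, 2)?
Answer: Add(26234, Pow(11339, Rational(1, 2))) ≈ 26341.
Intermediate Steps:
Function('G')(F) = -6 (Function('G')(F) = Add(-2, Add(-2, -2)) = Add(-2, -4) = -6)
Function('P')(a) = Mul(2, a, Add(-6, a)) (Function('P')(a) = Mul(Add(a, -6), Add(a, a)) = Mul(Add(-6, a), Mul(2, a)) = Mul(2, a, Add(-6, a)))
Function('B')(p) = Pow(Add(p, Pow(Add(3, p), 2)), Rational(1, 2))
Add(Add(-18748, Function('P')(-147)), Function('B')(103)) = Add(Add(-18748, Mul(2, -147, Add(-6, -147))), Pow(Add(103, Pow(Add(3, 103), 2)), Rational(1, 2))) = Add(Add(-18748, Mul(2, -147, -153)), Pow(Add(103, Pow(106, 2)), Rational(1, 2))) = Add(Add(-18748, 44982), Pow(Add(103, 11236), Rational(1, 2))) = Add(26234, Pow(11339, Rational(1, 2)))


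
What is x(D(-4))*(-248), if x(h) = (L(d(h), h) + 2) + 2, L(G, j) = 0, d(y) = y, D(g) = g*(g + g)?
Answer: -992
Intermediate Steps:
D(g) = 2*g² (D(g) = g*(2*g) = 2*g²)
x(h) = 4 (x(h) = (0 + 2) + 2 = 2 + 2 = 4)
x(D(-4))*(-248) = 4*(-248) = -992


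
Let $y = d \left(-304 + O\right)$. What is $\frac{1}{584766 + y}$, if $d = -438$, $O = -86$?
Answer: $\frac{1}{755586} \approx 1.3235 \cdot 10^{-6}$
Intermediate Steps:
$y = 170820$ ($y = - 438 \left(-304 - 86\right) = \left(-438\right) \left(-390\right) = 170820$)
$\frac{1}{584766 + y} = \frac{1}{584766 + 170820} = \frac{1}{755586}$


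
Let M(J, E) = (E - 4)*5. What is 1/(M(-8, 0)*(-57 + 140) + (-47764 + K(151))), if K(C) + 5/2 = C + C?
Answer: -2/98249 ≈ -2.0356e-5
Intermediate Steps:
K(C) = -5/2 + 2*C (K(C) = -5/2 + (C + C) = -5/2 + 2*C)
M(J, E) = -20 + 5*E (M(J, E) = (-4 + E)*5 = -20 + 5*E)
1/(M(-8, 0)*(-57 + 140) + (-47764 + K(151))) = 1/((-20 + 5*0)*(-57 + 140) + (-47764 + (-5/2 + 2*151))) = 1/((-20 + 0)*83 + (-47764 + (-5/2 + 302))) = 1/(-20*83 + (-47764 + 599/2)) = 1/(-1660 - 94929/2) = 1/(-98249/2) = -2/98249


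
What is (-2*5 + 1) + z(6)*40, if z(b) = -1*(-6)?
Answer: 231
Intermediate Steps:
z(b) = 6
(-2*5 + 1) + z(6)*40 = (-2*5 + 1) + 6*40 = (-10 + 1) + 240 = -9 + 240 = 231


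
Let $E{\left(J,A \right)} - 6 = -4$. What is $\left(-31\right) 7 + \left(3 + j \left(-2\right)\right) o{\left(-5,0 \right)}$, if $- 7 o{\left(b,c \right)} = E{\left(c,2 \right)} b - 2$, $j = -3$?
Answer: $- \frac{1411}{7} \approx -201.57$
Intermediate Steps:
$E{\left(J,A \right)} = 2$ ($E{\left(J,A \right)} = 6 - 4 = 2$)
$o{\left(b,c \right)} = \frac{2}{7} - \frac{2 b}{7}$ ($o{\left(b,c \right)} = - \frac{2 b - 2}{7} = - \frac{-2 + 2 b}{7} = \frac{2}{7} - \frac{2 b}{7}$)
$\left(-31\right) 7 + \left(3 + j \left(-2\right)\right) o{\left(-5,0 \right)} = \left(-31\right) 7 + \left(3 - -6\right) \left(\frac{2}{7} - - \frac{10}{7}\right) = -217 + \left(3 + 6\right) \left(\frac{2}{7} + \frac{10}{7}\right) = -217 + 9 \cdot \frac{12}{7} = -217 + \frac{108}{7} = - \frac{1411}{7}$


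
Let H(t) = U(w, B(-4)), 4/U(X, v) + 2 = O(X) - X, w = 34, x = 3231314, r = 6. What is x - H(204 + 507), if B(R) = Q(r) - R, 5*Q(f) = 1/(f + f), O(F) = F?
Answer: 3231316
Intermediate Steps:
Q(f) = 1/(10*f) (Q(f) = 1/(5*(f + f)) = 1/(5*((2*f))) = (1/(2*f))/5 = 1/(10*f))
B(R) = 1/60 - R (B(R) = (⅒)/6 - R = (⅒)*(⅙) - R = 1/60 - R)
U(X, v) = -2 (U(X, v) = 4/(-2 + (X - X)) = 4/(-2 + 0) = 4/(-2) = 4*(-½) = -2)
H(t) = -2
x - H(204 + 507) = 3231314 - 1*(-2) = 3231314 + 2 = 3231316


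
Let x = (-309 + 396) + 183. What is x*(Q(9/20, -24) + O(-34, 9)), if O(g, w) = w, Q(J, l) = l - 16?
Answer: -8370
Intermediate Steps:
x = 270 (x = 87 + 183 = 270)
Q(J, l) = -16 + l
x*(Q(9/20, -24) + O(-34, 9)) = 270*((-16 - 24) + 9) = 270*(-40 + 9) = 270*(-31) = -8370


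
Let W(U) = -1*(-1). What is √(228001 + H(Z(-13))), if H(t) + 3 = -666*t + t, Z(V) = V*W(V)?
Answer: √236643 ≈ 486.46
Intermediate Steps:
W(U) = 1
Z(V) = V (Z(V) = V*1 = V)
H(t) = -3 - 665*t (H(t) = -3 + (-666*t + t) = -3 - 665*t)
√(228001 + H(Z(-13))) = √(228001 + (-3 - 665*(-13))) = √(228001 + (-3 + 8645)) = √(228001 + 8642) = √236643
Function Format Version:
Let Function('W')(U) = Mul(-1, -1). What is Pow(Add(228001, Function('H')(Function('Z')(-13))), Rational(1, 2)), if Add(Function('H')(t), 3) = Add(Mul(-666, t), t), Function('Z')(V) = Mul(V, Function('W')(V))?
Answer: Pow(236643, Rational(1, 2)) ≈ 486.46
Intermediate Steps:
Function('W')(U) = 1
Function('Z')(V) = V (Function('Z')(V) = Mul(V, 1) = V)
Function('H')(t) = Add(-3, Mul(-665, t)) (Function('H')(t) = Add(-3, Add(Mul(-666, t), t)) = Add(-3, Mul(-665, t)))
Pow(Add(228001, Function('H')(Function('Z')(-13))), Rational(1, 2)) = Pow(Add(228001, Add(-3, Mul(-665, -13))), Rational(1, 2)) = Pow(Add(228001, Add(-3, 8645)), Rational(1, 2)) = Pow(Add(228001, 8642), Rational(1, 2)) = Pow(236643, Rational(1, 2))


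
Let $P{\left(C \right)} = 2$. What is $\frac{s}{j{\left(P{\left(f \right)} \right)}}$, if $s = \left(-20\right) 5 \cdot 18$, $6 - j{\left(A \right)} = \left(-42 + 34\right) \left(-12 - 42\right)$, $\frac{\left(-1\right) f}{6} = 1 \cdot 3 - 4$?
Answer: $\frac{300}{71} \approx 4.2253$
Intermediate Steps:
$f = 6$ ($f = - 6 \left(1 \cdot 3 - 4\right) = - 6 \left(3 - 4\right) = \left(-6\right) \left(-1\right) = 6$)
$j{\left(A \right)} = -426$ ($j{\left(A \right)} = 6 - \left(-42 + 34\right) \left(-12 - 42\right) = 6 - \left(-8\right) \left(-54\right) = 6 - 432 = -426$)
$s = -1800$ ($s = \left(-100\right) 18 = -1800$)
$\frac{s}{j{\left(P{\left(f \right)} \right)}} = - \frac{1800}{-426} = \left(-1800\right) \left(- \frac{1}{426}\right) = \frac{300}{71}$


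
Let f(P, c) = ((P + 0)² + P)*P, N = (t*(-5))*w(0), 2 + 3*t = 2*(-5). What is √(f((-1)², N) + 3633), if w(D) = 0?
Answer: √3635 ≈ 60.291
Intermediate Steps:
t = -4 (t = -⅔ + (2*(-5))/3 = -⅔ + (⅓)*(-10) = -⅔ - 10/3 = -4)
N = 0 (N = -4*(-5)*0 = 20*0 = 0)
f(P, c) = P*(P + P²) (f(P, c) = (P² + P)*P = (P + P²)*P = P*(P + P²))
√(f((-1)², N) + 3633) = √(((-1)²)²*(1 + (-1)²) + 3633) = √(1²*(1 + 1) + 3633) = √(1*2 + 3633) = √(2 + 3633) = √3635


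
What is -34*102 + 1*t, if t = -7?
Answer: -3475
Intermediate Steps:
-34*102 + 1*t = -34*102 + 1*(-7) = -3468 - 7 = -3475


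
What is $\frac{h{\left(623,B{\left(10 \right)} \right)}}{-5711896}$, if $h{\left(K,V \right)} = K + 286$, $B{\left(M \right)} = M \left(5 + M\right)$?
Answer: $- \frac{909}{5711896} \approx -0.00015914$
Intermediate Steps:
$h{\left(K,V \right)} = 286 + K$
$\frac{h{\left(623,B{\left(10 \right)} \right)}}{-5711896} = \frac{286 + 623}{-5711896} = 909 \left(- \frac{1}{5711896}\right) = - \frac{909}{5711896}$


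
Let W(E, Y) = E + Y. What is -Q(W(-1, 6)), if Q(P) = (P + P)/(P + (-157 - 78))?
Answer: 1/23 ≈ 0.043478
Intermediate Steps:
Q(P) = 2*P/(-235 + P) (Q(P) = (2*P)/(P - 235) = (2*P)/(-235 + P) = 2*P/(-235 + P))
-Q(W(-1, 6)) = -2*(-1 + 6)/(-235 + (-1 + 6)) = -2*5/(-235 + 5) = -2*5/(-230) = -2*5*(-1)/230 = -1*(-1/23) = 1/23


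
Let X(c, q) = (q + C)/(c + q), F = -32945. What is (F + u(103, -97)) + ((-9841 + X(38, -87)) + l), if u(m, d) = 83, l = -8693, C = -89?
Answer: -2518228/49 ≈ -51392.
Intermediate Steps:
X(c, q) = (-89 + q)/(c + q) (X(c, q) = (q - 89)/(c + q) = (-89 + q)/(c + q))
(F + u(103, -97)) + ((-9841 + X(38, -87)) + l) = (-32945 + 83) + ((-9841 + (-89 - 87)/(38 - 87)) - 8693) = -32862 + ((-9841 - 176/(-49)) - 8693) = -32862 + ((-9841 - 1/49*(-176)) - 8693) = -32862 + ((-9841 + 176/49) - 8693) = -32862 + (-482033/49 - 8693) = -32862 - 907990/49 = -2518228/49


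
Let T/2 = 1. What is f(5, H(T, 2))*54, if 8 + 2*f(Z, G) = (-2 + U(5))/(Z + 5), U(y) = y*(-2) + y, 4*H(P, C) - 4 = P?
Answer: -2349/10 ≈ -234.90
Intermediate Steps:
T = 2 (T = 2*1 = 2)
H(P, C) = 1 + P/4
U(y) = -y (U(y) = -2*y + y = -y)
f(Z, G) = -4 - 7/(2*(5 + Z)) (f(Z, G) = -4 + ((-2 - 1*5)/(Z + 5))/2 = -4 + ((-2 - 5)/(5 + Z))/2 = -4 + (-7/(5 + Z))/2 = -4 - 7/(2*(5 + Z)))
f(5, H(T, 2))*54 = ((-47 - 8*5)/(2*(5 + 5)))*54 = ((1/2)*(-47 - 40)/10)*54 = ((1/2)*(1/10)*(-87))*54 = -87/20*54 = -2349/10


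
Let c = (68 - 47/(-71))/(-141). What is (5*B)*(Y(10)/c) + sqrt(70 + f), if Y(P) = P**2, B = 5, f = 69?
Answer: -66740/13 + sqrt(139) ≈ -5122.1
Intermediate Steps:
c = -1625/3337 (c = (68 - 47*(-1/71))*(-1/141) = (68 + 47/71)*(-1/141) = (4875/71)*(-1/141) = -1625/3337 ≈ -0.48696)
(5*B)*(Y(10)/c) + sqrt(70 + f) = (5*5)*(10**2/(-1625/3337)) + sqrt(70 + 69) = 25*(100*(-3337/1625)) + sqrt(139) = 25*(-13348/65) + sqrt(139) = -66740/13 + sqrt(139)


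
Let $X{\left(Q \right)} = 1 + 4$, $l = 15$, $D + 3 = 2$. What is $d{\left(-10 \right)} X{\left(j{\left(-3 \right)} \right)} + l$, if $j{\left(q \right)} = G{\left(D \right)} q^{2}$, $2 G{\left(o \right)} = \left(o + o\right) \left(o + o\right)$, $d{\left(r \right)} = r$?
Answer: $-35$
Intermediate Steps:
$D = -1$ ($D = -3 + 2 = -1$)
$G{\left(o \right)} = 2 o^{2}$ ($G{\left(o \right)} = \frac{\left(o + o\right) \left(o + o\right)}{2} = \frac{2 o 2 o}{2} = \frac{4 o^{2}}{2} = 2 o^{2}$)
$j{\left(q \right)} = 2 q^{2}$ ($j{\left(q \right)} = 2 \left(-1\right)^{2} q^{2} = 2 \cdot 1 q^{2} = 2 q^{2}$)
$X{\left(Q \right)} = 5$
$d{\left(-10 \right)} X{\left(j{\left(-3 \right)} \right)} + l = \left(-10\right) 5 + 15 = -50 + 15 = -35$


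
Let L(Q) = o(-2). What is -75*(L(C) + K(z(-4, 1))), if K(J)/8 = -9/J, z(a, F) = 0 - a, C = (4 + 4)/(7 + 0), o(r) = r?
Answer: 1500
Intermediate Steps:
C = 8/7 ≈ 1.1429
z(a, F) = -a
K(J) = -72/J (K(J) = 8*(-9/J) = -72/J)
L(Q) = -2
-75*(L(C) + K(z(-4, 1))) = -75*(-2 - 72/((-1*(-4)))) = -75*(-2 - 72/4) = -75*(-2 - 72*¼) = -75*(-2 - 18) = -75*(-20) = 1500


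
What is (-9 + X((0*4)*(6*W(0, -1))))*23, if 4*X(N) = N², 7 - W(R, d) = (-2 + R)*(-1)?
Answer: -207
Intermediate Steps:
W(R, d) = 5 + R (W(R, d) = 7 - (-2 + R)*(-1) = 7 - (2 - R) = 7 + (-2 + R) = 5 + R)
X(N) = N²/4
(-9 + X((0*4)*(6*W(0, -1))))*23 = (-9 + ((0*4)*(6*(5 + 0)))²/4)*23 = (-9 + (0*(6*5))²/4)*23 = (-9 + (0*30)²/4)*23 = (-9 + (¼)*0²)*23 = (-9 + (¼)*0)*23 = (-9 + 0)*23 = -9*23 = -207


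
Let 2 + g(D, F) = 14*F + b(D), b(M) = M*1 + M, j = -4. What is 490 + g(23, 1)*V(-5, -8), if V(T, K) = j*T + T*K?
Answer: 3970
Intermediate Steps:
V(T, K) = -4*T + K*T (V(T, K) = -4*T + T*K = -4*T + K*T)
b(M) = 2*M (b(M) = M + M = 2*M)
g(D, F) = -2 + 2*D + 14*F (g(D, F) = -2 + (14*F + 2*D) = -2 + (2*D + 14*F) = -2 + 2*D + 14*F)
490 + g(23, 1)*V(-5, -8) = 490 + (-2 + 2*23 + 14*1)*(-5*(-4 - 8)) = 490 + (-2 + 46 + 14)*(-5*(-12)) = 490 + 58*60 = 490 + 3480 = 3970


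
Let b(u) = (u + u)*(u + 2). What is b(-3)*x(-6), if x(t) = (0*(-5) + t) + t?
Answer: -72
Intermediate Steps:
x(t) = 2*t (x(t) = (0 + t) + t = t + t = 2*t)
b(u) = 2*u*(2 + u) (b(u) = (2*u)*(2 + u) = 2*u*(2 + u))
b(-3)*x(-6) = (2*(-3)*(2 - 3))*(2*(-6)) = (2*(-3)*(-1))*(-12) = 6*(-12) = -72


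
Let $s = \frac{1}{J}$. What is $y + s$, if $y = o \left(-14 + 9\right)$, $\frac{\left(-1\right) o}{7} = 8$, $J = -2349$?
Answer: $\frac{657719}{2349} \approx 280.0$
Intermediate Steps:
$o = -56$ ($o = \left(-7\right) 8 = -56$)
$y = 280$ ($y = - 56 \left(-14 + 9\right) = \left(-56\right) \left(-5\right) = 280$)
$s = - \frac{1}{2349}$ ($s = \frac{1}{-2349} = - \frac{1}{2349} \approx -0.00042571$)
$y + s = 280 - \frac{1}{2349} = \frac{657719}{2349}$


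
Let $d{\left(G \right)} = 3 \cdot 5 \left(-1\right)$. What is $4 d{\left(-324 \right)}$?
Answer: $-60$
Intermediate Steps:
$d{\left(G \right)} = -15$ ($d{\left(G \right)} = 15 \left(-1\right) = -15$)
$4 d{\left(-324 \right)} = 4 \left(-15\right) = -60$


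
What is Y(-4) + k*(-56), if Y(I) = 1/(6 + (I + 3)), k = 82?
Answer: -22959/5 ≈ -4591.8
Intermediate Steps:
Y(I) = 1/(9 + I) (Y(I) = 1/(6 + (3 + I)) = 1/(9 + I))
Y(-4) + k*(-56) = 1/(9 - 4) + 82*(-56) = 1/5 - 4592 = -22959/5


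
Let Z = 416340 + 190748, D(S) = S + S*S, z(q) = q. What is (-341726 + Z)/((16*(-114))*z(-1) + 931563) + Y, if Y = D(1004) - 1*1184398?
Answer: -54565093308/311129 ≈ -1.7538e+5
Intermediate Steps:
D(S) = S + S**2
Z = 607088
Y = -175378 (Y = 1004*(1 + 1004) - 1*1184398 = 1004*1005 - 1184398 = 1009020 - 1184398 = -175378)
(-341726 + Z)/((16*(-114))*z(-1) + 931563) + Y = (-341726 + 607088)/((16*(-114))*(-1) + 931563) - 175378 = 265362/(-1824*(-1) + 931563) - 175378 = 265362/(1824 + 931563) - 175378 = 265362/933387 - 175378 = 265362*(1/933387) - 175378 = 88454/311129 - 175378 = -54565093308/311129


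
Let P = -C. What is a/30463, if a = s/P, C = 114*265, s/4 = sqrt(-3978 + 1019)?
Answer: -2*I*sqrt(2959)/460143615 ≈ -2.3643e-7*I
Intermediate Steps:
s = 4*I*sqrt(2959) (s = 4*sqrt(-3978 + 1019) = 4*sqrt(-2959) = 4*(I*sqrt(2959)) = 4*I*sqrt(2959) ≈ 217.59*I)
C = 30210
P = -30210 (P = -1*30210 = -30210)
a = -2*I*sqrt(2959)/15105 (a = (4*I*sqrt(2959))/(-30210) = (4*I*sqrt(2959))*(-1/30210) = -2*I*sqrt(2959)/15105 ≈ -0.0072025*I)
a/30463 = -2*I*sqrt(2959)/15105/30463 = -2*I*sqrt(2959)/15105*(1/30463) = -2*I*sqrt(2959)/460143615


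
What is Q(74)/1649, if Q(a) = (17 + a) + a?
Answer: 165/1649 ≈ 0.10006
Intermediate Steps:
Q(a) = 17 + 2*a
Q(74)/1649 = (17 + 2*74)/1649 = (17 + 148)*(1/1649) = 165*(1/1649) = 165/1649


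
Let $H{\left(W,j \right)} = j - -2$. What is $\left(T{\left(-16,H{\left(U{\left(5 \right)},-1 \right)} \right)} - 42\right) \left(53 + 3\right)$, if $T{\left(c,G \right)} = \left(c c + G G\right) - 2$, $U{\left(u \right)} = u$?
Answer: $11928$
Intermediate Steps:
$H{\left(W,j \right)} = 2 + j$ ($H{\left(W,j \right)} = j + 2 = 2 + j$)
$T{\left(c,G \right)} = -2 + G^{2} + c^{2}$ ($T{\left(c,G \right)} = \left(c^{2} + G^{2}\right) - 2 = \left(G^{2} + c^{2}\right) - 2 = -2 + G^{2} + c^{2}$)
$\left(T{\left(-16,H{\left(U{\left(5 \right)},-1 \right)} \right)} - 42\right) \left(53 + 3\right) = \left(\left(-2 + \left(2 - 1\right)^{2} + \left(-16\right)^{2}\right) - 42\right) \left(53 + 3\right) = \left(\left(-2 + 1^{2} + 256\right) - 42\right) 56 = \left(\left(-2 + 1 + 256\right) - 42\right) 56 = \left(255 - 42\right) 56 = 213 \cdot 56 = 11928$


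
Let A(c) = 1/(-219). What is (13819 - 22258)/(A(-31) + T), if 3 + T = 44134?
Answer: -1848141/9664688 ≈ -0.19123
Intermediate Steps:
T = 44131 (T = -3 + 44134 = 44131)
A(c) = -1/219
(13819 - 22258)/(A(-31) + T) = (13819 - 22258)/(-1/219 + 44131) = -8439/9664688/219 = -8439*219/9664688 = -1848141/9664688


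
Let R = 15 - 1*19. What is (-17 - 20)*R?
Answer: 148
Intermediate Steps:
R = -4 (R = 15 - 19 = -4)
(-17 - 20)*R = (-17 - 20)*(-4) = -37*(-4) = 148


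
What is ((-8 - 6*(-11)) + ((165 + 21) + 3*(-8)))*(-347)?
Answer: -76340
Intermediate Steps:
((-8 - 6*(-11)) + ((165 + 21) + 3*(-8)))*(-347) = ((-8 + 66) + (186 - 24))*(-347) = (58 + 162)*(-347) = 220*(-347) = -76340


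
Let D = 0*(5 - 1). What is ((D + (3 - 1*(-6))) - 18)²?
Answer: 81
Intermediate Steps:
D = 0 (D = 0*4 = 0)
((D + (3 - 1*(-6))) - 18)² = ((0 + (3 - 1*(-6))) - 18)² = ((0 + (3 + 6)) - 18)² = ((0 + 9) - 18)² = (9 - 18)² = (-9)² = 81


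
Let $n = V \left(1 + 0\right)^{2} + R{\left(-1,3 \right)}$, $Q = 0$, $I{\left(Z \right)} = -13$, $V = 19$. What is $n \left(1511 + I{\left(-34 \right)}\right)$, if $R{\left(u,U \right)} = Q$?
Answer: $28462$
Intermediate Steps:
$R{\left(u,U \right)} = 0$
$n = 19$ ($n = 19 \left(1 + 0\right)^{2} + 0 = 19 \cdot 1^{2} + 0 = 19 \cdot 1 + 0 = 19 + 0 = 19$)
$n \left(1511 + I{\left(-34 \right)}\right) = 19 \left(1511 - 13\right) = 19 \cdot 1498 = 28462$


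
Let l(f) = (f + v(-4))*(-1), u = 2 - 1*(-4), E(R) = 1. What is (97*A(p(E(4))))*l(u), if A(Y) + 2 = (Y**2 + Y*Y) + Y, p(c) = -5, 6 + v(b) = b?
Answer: 16684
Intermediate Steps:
v(b) = -6 + b
A(Y) = -2 + Y + 2*Y**2 (A(Y) = -2 + ((Y**2 + Y*Y) + Y) = -2 + ((Y**2 + Y**2) + Y) = -2 + (2*Y**2 + Y) = -2 + (Y + 2*Y**2) = -2 + Y + 2*Y**2)
u = 6 (u = 2 + 4 = 6)
l(f) = 10 - f (l(f) = (f + (-6 - 4))*(-1) = (f - 10)*(-1) = (-10 + f)*(-1) = 10 - f)
(97*A(p(E(4))))*l(u) = (97*(-2 - 5 + 2*(-5)**2))*(10 - 1*6) = (97*(-2 - 5 + 2*25))*(10 - 6) = (97*(-2 - 5 + 50))*4 = (97*43)*4 = 4171*4 = 16684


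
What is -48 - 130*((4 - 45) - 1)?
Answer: 5412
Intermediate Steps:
-48 - 130*((4 - 45) - 1) = -48 - 130*(-41 - 1) = -48 - 130*(-42) = -48 + 5460 = 5412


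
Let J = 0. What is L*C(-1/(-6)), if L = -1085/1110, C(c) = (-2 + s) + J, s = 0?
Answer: 217/111 ≈ 1.9550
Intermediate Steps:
C(c) = -2 (C(c) = (-2 + 0) + 0 = -2 + 0 = -2)
L = -217/222 (L = -1085*1/1110 = -217/222 ≈ -0.97748)
L*C(-1/(-6)) = -217/222*(-2) = 217/111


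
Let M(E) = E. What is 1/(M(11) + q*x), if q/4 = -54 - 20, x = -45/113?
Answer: 113/14563 ≈ 0.0077594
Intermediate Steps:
x = -45/113 (x = -45*1/113 = -45/113 ≈ -0.39823)
q = -296 (q = 4*(-54 - 20) = 4*(-74) = -296)
1/(M(11) + q*x) = 1/(11 - 296*(-45/113)) = 1/(11 + 13320/113) = 1/(14563/113) = 113/14563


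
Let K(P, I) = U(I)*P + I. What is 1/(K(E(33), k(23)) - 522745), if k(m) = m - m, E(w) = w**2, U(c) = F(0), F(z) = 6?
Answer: -1/516211 ≈ -1.9372e-6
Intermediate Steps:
U(c) = 6
k(m) = 0
K(P, I) = I + 6*P (K(P, I) = 6*P + I = I + 6*P)
1/(K(E(33), k(23)) - 522745) = 1/((0 + 6*33**2) - 522745) = 1/((0 + 6*1089) - 522745) = 1/((0 + 6534) - 522745) = 1/(6534 - 522745) = 1/(-516211) = -1/516211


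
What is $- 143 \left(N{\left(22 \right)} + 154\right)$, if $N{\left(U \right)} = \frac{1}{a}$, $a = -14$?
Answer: $- \frac{308165}{14} \approx -22012.0$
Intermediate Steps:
$N{\left(U \right)} = - \frac{1}{14}$ ($N{\left(U \right)} = \frac{1}{-14} = - \frac{1}{14}$)
$- 143 \left(N{\left(22 \right)} + 154\right) = - 143 \left(- \frac{1}{14} + 154\right) = \left(-143\right) \frac{2155}{14} = - \frac{308165}{14}$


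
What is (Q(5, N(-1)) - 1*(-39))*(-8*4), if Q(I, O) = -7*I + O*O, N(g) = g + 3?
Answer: -256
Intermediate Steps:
N(g) = 3 + g
Q(I, O) = O² - 7*I (Q(I, O) = -7*I + O² = O² - 7*I)
(Q(5, N(-1)) - 1*(-39))*(-8*4) = (((3 - 1)² - 7*5) - 1*(-39))*(-8*4) = ((2² - 35) + 39)*(-32) = ((4 - 35) + 39)*(-32) = (-31 + 39)*(-32) = 8*(-32) = -256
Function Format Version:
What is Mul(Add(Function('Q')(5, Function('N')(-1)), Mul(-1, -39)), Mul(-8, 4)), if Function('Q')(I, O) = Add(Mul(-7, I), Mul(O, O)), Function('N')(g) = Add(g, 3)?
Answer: -256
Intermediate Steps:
Function('N')(g) = Add(3, g)
Function('Q')(I, O) = Add(Pow(O, 2), Mul(-7, I)) (Function('Q')(I, O) = Add(Mul(-7, I), Pow(O, 2)) = Add(Pow(O, 2), Mul(-7, I)))
Mul(Add(Function('Q')(5, Function('N')(-1)), Mul(-1, -39)), Mul(-8, 4)) = Mul(Add(Add(Pow(Add(3, -1), 2), Mul(-7, 5)), Mul(-1, -39)), Mul(-8, 4)) = Mul(Add(Add(Pow(2, 2), -35), 39), -32) = Mul(Add(Add(4, -35), 39), -32) = Mul(Add(-31, 39), -32) = Mul(8, -32) = -256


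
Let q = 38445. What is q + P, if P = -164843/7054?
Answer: 271026187/7054 ≈ 38422.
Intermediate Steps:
P = -164843/7054 (P = -164843*1/7054 = -164843/7054 ≈ -23.369)
q + P = 38445 - 164843/7054 = 271026187/7054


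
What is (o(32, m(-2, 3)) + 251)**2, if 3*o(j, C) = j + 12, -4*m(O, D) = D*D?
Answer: 635209/9 ≈ 70579.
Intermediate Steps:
m(O, D) = -D**2/4 (m(O, D) = -D*D/4 = -D**2/4)
o(j, C) = 4 + j/3 (o(j, C) = (j + 12)/3 = (12 + j)/3 = 4 + j/3)
(o(32, m(-2, 3)) + 251)**2 = ((4 + (1/3)*32) + 251)**2 = ((4 + 32/3) + 251)**2 = (44/3 + 251)**2 = (797/3)**2 = 635209/9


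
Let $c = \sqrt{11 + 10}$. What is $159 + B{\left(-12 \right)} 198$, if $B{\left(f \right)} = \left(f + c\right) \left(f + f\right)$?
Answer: $57183 - 4752 \sqrt{21} \approx 35407.0$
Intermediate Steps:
$c = \sqrt{21} \approx 4.5826$
$B{\left(f \right)} = 2 f \left(f + \sqrt{21}\right)$ ($B{\left(f \right)} = \left(f + \sqrt{21}\right) \left(f + f\right) = \left(f + \sqrt{21}\right) 2 f = 2 f \left(f + \sqrt{21}\right)$)
$159 + B{\left(-12 \right)} 198 = 159 + 2 \left(-12\right) \left(-12 + \sqrt{21}\right) 198 = 159 + \left(288 - 24 \sqrt{21}\right) 198 = 159 + \left(57024 - 4752 \sqrt{21}\right) = 57183 - 4752 \sqrt{21}$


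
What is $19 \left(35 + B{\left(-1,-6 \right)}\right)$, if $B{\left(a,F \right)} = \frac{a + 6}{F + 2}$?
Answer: $\frac{2565}{4} \approx 641.25$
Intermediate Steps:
$B{\left(a,F \right)} = \frac{6 + a}{2 + F}$
$19 \left(35 + B{\left(-1,-6 \right)}\right) = 19 \left(35 + \frac{6 - 1}{2 - 6}\right) = 19 \left(35 + \frac{1}{-4} \cdot 5\right) = 19 \left(35 - \frac{5}{4}\right) = 19 \cdot \frac{135}{4} = \frac{2565}{4}$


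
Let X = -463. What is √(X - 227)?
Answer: I*√690 ≈ 26.268*I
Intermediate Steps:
√(X - 227) = √(-463 - 227) = √(-690) = I*√690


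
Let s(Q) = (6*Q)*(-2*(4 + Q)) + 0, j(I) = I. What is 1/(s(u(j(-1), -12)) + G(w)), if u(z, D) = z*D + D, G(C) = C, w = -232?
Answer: -1/232 ≈ -0.0043103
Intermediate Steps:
u(z, D) = D + D*z (u(z, D) = D*z + D = D + D*z)
s(Q) = 6*Q*(-8 - 2*Q) (s(Q) = (6*Q)*(-8 - 2*Q) + 0 = 6*Q*(-8 - 2*Q) + 0 = 6*Q*(-8 - 2*Q))
1/(s(u(j(-1), -12)) + G(w)) = 1/(-12*(-12*(1 - 1))*(4 - 12*(1 - 1)) - 232) = 1/(-12*(-12*0)*(4 - 12*0) - 232) = 1/(-12*0*(4 + 0) - 232) = 1/(-12*0*4 - 232) = 1/(0 - 232) = 1/(-232) = -1/232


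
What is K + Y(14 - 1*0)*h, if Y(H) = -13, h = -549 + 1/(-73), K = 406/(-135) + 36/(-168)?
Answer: 984271963/137970 ≈ 7134.0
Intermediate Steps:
K = -6089/1890 (K = 406*(-1/135) + 36*(-1/168) = -406/135 - 3/14 = -6089/1890 ≈ -3.2217)
h = -40078/73 (h = -549 - 1/73 = -40078/73 ≈ -549.01)
K + Y(14 - 1*0)*h = -6089/1890 - 13*(-40078/73) = -6089/1890 + 521014/73 = 984271963/137970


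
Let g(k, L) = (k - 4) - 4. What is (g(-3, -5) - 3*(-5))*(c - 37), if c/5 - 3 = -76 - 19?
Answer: -1988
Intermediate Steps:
c = -460 (c = 15 + 5*(-76 - 19) = 15 + 5*(-95) = 15 - 475 = -460)
g(k, L) = -8 + k (g(k, L) = (-4 + k) - 4 = -8 + k)
(g(-3, -5) - 3*(-5))*(c - 37) = ((-8 - 3) - 3*(-5))*(-460 - 37) = (-11 + 15)*(-497) = 4*(-497) = -1988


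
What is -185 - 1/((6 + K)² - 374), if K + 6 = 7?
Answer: -60124/325 ≈ -185.00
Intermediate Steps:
K = 1 (K = -6 + 7 = 1)
-185 - 1/((6 + K)² - 374) = -185 - 1/((6 + 1)² - 374) = -185 - 1/(7² - 374) = -185 - 1/(49 - 374) = -185 - 1/(-325) = -185 - 1*(-1/325) = -185 + 1/325 = -60124/325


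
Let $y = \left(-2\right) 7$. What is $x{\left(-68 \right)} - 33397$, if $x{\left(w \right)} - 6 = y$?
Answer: $-33405$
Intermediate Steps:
$y = -14$
$x{\left(w \right)} = -8$ ($x{\left(w \right)} = 6 - 14 = -8$)
$x{\left(-68 \right)} - 33397 = -8 - 33397 = -33405$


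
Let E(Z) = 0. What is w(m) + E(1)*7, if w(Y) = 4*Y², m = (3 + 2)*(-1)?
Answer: 100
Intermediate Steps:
m = -5 (m = 5*(-1) = -5)
w(m) + E(1)*7 = 4*(-5)² + 0*7 = 4*25 + 0 = 100 + 0 = 100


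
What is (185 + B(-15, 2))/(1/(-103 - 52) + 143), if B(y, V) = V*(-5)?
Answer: 27125/22164 ≈ 1.2238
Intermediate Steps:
B(y, V) = -5*V
(185 + B(-15, 2))/(1/(-103 - 52) + 143) = (185 - 5*2)/(1/(-103 - 52) + 143) = (185 - 10)/(1/(-155) + 143) = 175/(-1/155 + 143) = 175/(22164/155) = 175*(155/22164) = 27125/22164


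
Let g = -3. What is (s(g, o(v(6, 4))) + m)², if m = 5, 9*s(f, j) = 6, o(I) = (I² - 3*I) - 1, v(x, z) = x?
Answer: 289/9 ≈ 32.111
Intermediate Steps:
o(I) = -1 + I² - 3*I
s(f, j) = ⅔ (s(f, j) = (⅑)*6 = ⅔)
(s(g, o(v(6, 4))) + m)² = (⅔ + 5)² = (17/3)² = 289/9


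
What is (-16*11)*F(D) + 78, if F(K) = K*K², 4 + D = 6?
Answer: -1330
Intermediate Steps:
D = 2 (D = -4 + 6 = 2)
F(K) = K³
(-16*11)*F(D) + 78 = -16*11*2³ + 78 = -176*8 + 78 = -1408 + 78 = -1330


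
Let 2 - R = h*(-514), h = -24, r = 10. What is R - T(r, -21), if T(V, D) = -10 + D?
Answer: -12303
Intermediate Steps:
R = -12334 (R = 2 - (-24)*(-514) = 2 - 1*12336 = 2 - 12336 = -12334)
R - T(r, -21) = -12334 - (-10 - 21) = -12334 - 1*(-31) = -12334 + 31 = -12303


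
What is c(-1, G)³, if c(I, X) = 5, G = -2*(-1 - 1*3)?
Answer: 125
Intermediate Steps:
G = 8 (G = -2*(-1 - 3) = -2*(-4) = 8)
c(-1, G)³ = 5³ = 125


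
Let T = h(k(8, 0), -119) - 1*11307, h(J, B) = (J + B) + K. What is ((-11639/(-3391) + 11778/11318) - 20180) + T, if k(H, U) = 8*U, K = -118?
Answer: -608687224656/19189669 ≈ -31720.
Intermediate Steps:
h(J, B) = -118 + B + J (h(J, B) = (J + B) - 118 = (B + J) - 118 = -118 + B + J)
T = -11544 (T = (-118 - 119 + 8*0) - 1*11307 = (-118 - 119 + 0) - 11307 = -237 - 11307 = -11544)
((-11639/(-3391) + 11778/11318) - 20180) + T = ((-11639/(-3391) + 11778/11318) - 20180) - 11544 = ((-11639*(-1/3391) + 11778*(1/11318)) - 20180) - 11544 = ((11639/3391 + 5889/5659) - 20180) - 11544 = (85834700/19189669 - 20180) - 11544 = -387161685720/19189669 - 11544 = -608687224656/19189669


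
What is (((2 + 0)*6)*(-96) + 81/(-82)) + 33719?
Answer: 2670413/82 ≈ 32566.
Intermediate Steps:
(((2 + 0)*6)*(-96) + 81/(-82)) + 33719 = ((2*6)*(-96) + 81*(-1/82)) + 33719 = (12*(-96) - 81/82) + 33719 = (-1152 - 81/82) + 33719 = -94545/82 + 33719 = 2670413/82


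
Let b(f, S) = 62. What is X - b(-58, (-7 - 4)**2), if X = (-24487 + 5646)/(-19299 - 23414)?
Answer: -2629365/42713 ≈ -61.559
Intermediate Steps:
X = 18841/42713 (X = -18841/(-42713) = -18841*(-1/42713) = 18841/42713 ≈ 0.44111)
X - b(-58, (-7 - 4)**2) = 18841/42713 - 1*62 = 18841/42713 - 62 = -2629365/42713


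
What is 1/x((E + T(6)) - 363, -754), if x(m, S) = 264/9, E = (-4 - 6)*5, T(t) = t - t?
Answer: 3/88 ≈ 0.034091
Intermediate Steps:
T(t) = 0
E = -50 (E = -10*5 = -50)
x(m, S) = 88/3 (x(m, S) = 264*(⅑) = 88/3)
1/x((E + T(6)) - 363, -754) = 1/(88/3) = 3/88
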